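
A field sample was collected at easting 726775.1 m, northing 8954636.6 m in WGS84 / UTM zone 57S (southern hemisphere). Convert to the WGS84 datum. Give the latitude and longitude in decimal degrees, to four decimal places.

lat -9.4508°, lon 161.0654°

Zone 57S: λ₀ = 159°, k₀ = 0.9996, false easting 500000 m, false northing 10000000 m.
Meridian distance M = (N − FN)/k₀ = -1045781.7 m.
Inverse transverse Mercator on WGS84 gives φ = -9.45080038°, λ = 161.06540000°.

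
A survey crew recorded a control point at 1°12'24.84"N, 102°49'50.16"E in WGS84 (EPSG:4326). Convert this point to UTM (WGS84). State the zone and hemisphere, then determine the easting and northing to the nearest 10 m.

Zone 48N: E 258600 m, N 133500 m

Longitude 102.8306° lies in the 6° band [102°, 108°), giving zone 48; latitude is north of the equator, so 48N.
Zone 48 central meridian λ₀ = 6×48 − 183 = 105°; Δλ = -2.1694°.
Transverse Mercator on WGS84 with k₀ = 0.9996 gives E = 258595.266 m, N = 133495.207 m.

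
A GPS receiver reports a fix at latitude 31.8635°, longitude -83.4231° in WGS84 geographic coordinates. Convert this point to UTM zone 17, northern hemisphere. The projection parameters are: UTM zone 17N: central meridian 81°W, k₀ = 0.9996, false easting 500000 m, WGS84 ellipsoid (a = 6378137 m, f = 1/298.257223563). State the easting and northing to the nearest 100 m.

Zone 17 central meridian λ₀ = 6×17 − 183 = -81°; Δλ = -2.4231°.
Transverse Mercator on WGS84 with k₀ = 0.9996 gives E = 270756.351 m, N = 3527865.775 m.

E 270800 m, N 3527900 m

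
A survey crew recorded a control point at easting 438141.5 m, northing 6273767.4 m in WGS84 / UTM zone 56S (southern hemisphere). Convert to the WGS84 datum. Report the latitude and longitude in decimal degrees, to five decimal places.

lat -33.67420°, lon 152.33270°

Zone 56S: λ₀ = 153°, k₀ = 0.9996, false easting 500000 m, false northing 10000000 m.
Meridian distance M = (N − FN)/k₀ = -3727723.7 m.
Inverse transverse Mercator on WGS84 gives φ = -33.67419988°, λ = 152.33270018°.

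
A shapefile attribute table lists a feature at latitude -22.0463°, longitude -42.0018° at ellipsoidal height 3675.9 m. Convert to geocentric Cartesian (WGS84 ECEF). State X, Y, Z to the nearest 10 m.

WGS84: a = 6378137 m, e² = 0.006694380; N(φ) = a/√(1−e²sin²φ) = 6381147.008 m.
X = (N+h)·cosφ·cosλ = 4397784.378 m; Y = (N+h)·cosφ·sinλ = -3960033.017 m; Z = (N(1−e²)+h)·sinφ = -2380545.399 m.

X 4397780 m, Y -3960030 m, Z -2380550 m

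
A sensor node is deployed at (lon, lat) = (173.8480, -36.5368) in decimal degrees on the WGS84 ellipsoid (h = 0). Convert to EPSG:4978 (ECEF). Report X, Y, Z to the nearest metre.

X -5101214 m, Y 549846 m, Z -3776216 m

WGS84: a = 6378137 m, e² = 0.006694380; N(φ) = a/√(1−e²sin²φ) = 6385717.127 m.
X = (N+h)·cosφ·cosλ = -5101214.259 m; Y = (N+h)·cosφ·sinλ = 549845.583 m; Z = (N(1−e²)+h)·sinφ = -3776216.434 m.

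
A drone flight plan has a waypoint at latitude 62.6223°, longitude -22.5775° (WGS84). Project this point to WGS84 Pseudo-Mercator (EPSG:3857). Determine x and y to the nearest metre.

Web Mercator is spherical with R = a = 6378137 m.
x = R·λ = 6378137 × -0.394051712 = -2513315.803 m.
y = R·ln tan(π/4 + φ/2) = 6378137 × 1.412360904 = 9008231.341 m.

x -2513316 m, y 9008231 m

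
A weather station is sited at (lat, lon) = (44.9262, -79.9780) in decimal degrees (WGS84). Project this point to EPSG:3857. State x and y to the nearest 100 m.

Web Mercator is spherical with R = a = 6378137 m.
x = R·λ = 6378137 × -1.395879429 = -8903110.235 m.
y = R·ln tan(π/4 + φ/2) = 6378137 × 0.879553177 = 5609910.659 m.

x -8903100 m, y 5609900 m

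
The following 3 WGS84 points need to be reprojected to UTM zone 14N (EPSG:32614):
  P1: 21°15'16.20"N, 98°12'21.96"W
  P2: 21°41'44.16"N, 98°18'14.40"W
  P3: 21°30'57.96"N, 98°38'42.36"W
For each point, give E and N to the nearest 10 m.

P1: E 582370 m, N 2350520 m; P2: E 572000 m, N 2399300 m; P3: E 536760 m, N 2379310 m

UTM zone 14N: λ₀ = -99°, k₀ = 0.9996.
P1 (21.2545°, -98.2061°) → (582370.368, 2350521.156) m.
P2 (21.6956°, -98.3040°) → (571995.312, 2399296.425) m.
P3 (21.5161°, -98.6451°) → (536756.228, 2379309.333) m.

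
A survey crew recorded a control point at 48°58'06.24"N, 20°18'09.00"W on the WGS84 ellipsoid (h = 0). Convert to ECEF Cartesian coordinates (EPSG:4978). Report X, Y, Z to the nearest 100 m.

WGS84: a = 6378137 m, e² = 0.006694380; N(φ) = a/√(1−e²sin²φ) = 6390320.168 m.
X = (N+h)·cosφ·cosλ = 3934461.715 m; Y = (N+h)·cosφ·sinλ = -1455596.749 m; Z = (N(1−e²)+h)·sinφ = 4788252.482 m.

X 3934500 m, Y -1455600 m, Z 4788300 m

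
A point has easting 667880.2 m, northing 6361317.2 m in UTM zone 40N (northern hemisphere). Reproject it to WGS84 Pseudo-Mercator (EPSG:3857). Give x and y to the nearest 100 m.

x 6655900 m, y 7834800 m

Unproject from UTM 40N (λ₀ = 57°) → φ = 57.36369957°, λ = 59.79130016°.
Web Mercator (R = 6378137 m): x = 6655937.087 m, y = 7834821.908 m.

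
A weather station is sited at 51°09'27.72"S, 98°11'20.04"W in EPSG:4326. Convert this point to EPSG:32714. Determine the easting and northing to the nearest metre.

Zone 14 central meridian λ₀ = 6×14 − 183 = -99°; Δλ = +0.8111°.
Transverse Mercator on WGS84 with k₀ = 0.9996 gives E = 556721.009 m, N = 4332325.325 m.

E 556721 m, N 4332325 m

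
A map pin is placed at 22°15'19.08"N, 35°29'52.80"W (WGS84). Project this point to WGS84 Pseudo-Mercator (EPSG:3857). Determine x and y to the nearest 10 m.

x -3951620 m, y 2542200 m

Web Mercator is spherical with R = a = 6378137 m.
x = R·λ = 6378137 × -0.619556978 = -3951619.284 m.
y = R·ln tan(π/4 + φ/2) = 6378137 × 0.398581086 = 2542204.773 m.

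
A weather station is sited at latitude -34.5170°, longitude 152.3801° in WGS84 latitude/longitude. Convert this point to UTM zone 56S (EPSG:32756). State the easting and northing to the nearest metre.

E 443102 m, N 6180343 m

Zone 56 central meridian λ₀ = 6×56 − 183 = 153°; Δλ = -0.6199°.
Transverse Mercator on WGS84 with k₀ = 0.9996 gives E = 443102.322 m, N = 6180343.252 m.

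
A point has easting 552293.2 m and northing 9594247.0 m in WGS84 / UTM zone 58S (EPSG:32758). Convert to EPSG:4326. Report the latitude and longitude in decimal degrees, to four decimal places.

lat -3.6708°, lon 165.4709°

Zone 58S: λ₀ = 165°, k₀ = 0.9996, false easting 500000 m, false northing 10000000 m.
Meridian distance M = (N − FN)/k₀ = -405915.4 m.
Inverse transverse Mercator on WGS84 gives φ = -3.67079980°, λ = 165.47090017°.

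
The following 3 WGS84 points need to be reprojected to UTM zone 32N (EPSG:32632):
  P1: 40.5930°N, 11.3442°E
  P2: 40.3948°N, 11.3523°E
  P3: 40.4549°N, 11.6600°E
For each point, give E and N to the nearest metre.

P1: E 698367 m, N 4496219 m; P2: E 699640 m, N 4474234 m; P3: E 725556 m, N 4481647 m

UTM zone 32N: λ₀ = 9°, k₀ = 0.9996.
P1 (40.5930°, 11.3442°) → (698367.138, 4496219.063) m.
P2 (40.3948°, 11.3523°) → (699639.557, 4474234.270) m.
P3 (40.4549°, 11.6600°) → (725555.888, 4481647.232) m.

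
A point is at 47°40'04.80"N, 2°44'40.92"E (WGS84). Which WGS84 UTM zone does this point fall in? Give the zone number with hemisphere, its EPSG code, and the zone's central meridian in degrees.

Zone 31N (EPSG:32631), central meridian 3°

UTM zone = ⌊(λ + 180)/6⌋ + 1; 2.7447° ∈ [0°, 6°) → zone 31.
Hemisphere: N (φ ≥ 0).
Central meridian λ₀ = 6×31 − 183 = 3°.
EPSG code: 32631.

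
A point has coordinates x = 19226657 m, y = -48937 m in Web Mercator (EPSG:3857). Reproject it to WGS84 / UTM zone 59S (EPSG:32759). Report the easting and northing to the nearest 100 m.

E 691000 m, N 9951400 m

Web Mercator inverse (R = 6378137 m) → φ = -0.43960424°, λ = 172.71599846°.
UTM 59S forward: E = 690970.823 m, N = 9951388.567 m.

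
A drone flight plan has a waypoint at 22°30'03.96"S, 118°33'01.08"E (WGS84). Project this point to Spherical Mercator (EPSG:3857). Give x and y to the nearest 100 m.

Web Mercator is spherical with R = a = 6378137 m.
x = R·λ = 6378137 × 2.069093064 = 13196959.029 m.
y = R·ln tan(π/4 + φ/2) = 6378137 × -0.403220500 = -2571795.588 m.

x 13197000 m, y -2571800 m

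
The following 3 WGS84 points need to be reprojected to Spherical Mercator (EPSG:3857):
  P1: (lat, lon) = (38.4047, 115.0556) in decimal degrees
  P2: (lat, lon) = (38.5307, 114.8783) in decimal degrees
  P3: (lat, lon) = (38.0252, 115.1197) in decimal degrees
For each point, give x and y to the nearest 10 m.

P1: x 12807930 m, y 4636760 m; P2: x 12788190 m, y 4654670 m; P3: x 12815070 m, y 4582990 m

Web Mercator: x = R·λ, y = R·ln tan(π/4+φ/2), R = 6378137 m.
P1 (38.4047°, 115.0556°) → (12807930.805, 4636755.159) m.
P2 (38.5307°, 114.8783°) → (12788193.859, 4654669.587) m.
P3 (38.0252°, 115.1197°) → (12815066.384, 4582986.340) m.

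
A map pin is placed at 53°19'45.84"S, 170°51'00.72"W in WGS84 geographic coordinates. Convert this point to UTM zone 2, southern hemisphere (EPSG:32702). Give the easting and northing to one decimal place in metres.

Zone 2 central meridian λ₀ = 6×2 − 183 = -171°; Δλ = +0.1498°.
Transverse Mercator on WGS84 with k₀ = 0.9996 gives E = 509976.451 m, N = 4091074.958 m.

E 509976.5 m, N 4091075.0 m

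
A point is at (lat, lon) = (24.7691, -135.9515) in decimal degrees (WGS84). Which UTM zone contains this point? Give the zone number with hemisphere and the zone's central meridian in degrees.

UTM zone = ⌊(λ + 180)/6⌋ + 1; -135.9515° ∈ [-138°, -132°) → zone 8.
Hemisphere: N (φ ≥ 0).
Central meridian λ₀ = 6×8 − 183 = -135°.

Zone 8N, central meridian -135°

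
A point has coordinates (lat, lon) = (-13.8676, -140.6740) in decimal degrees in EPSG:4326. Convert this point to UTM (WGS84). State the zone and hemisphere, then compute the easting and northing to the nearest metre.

Zone 7S: E 535225 m, N 8466892 m

Longitude -140.6740° lies in the 6° band [-144°, -138°), giving zone 7; latitude is south of the equator, so 7S.
Zone 7 central meridian λ₀ = 6×7 − 183 = -141°; Δλ = +0.3260°.
Transverse Mercator on WGS84 with k₀ = 0.9996 gives E = 535225.225 m, N = 8466892.378 m.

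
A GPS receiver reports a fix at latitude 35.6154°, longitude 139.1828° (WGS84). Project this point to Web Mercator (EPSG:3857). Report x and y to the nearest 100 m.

Web Mercator is spherical with R = a = 6378137 m.
x = R·λ = 6378137 × 2.429198122 = 15493758.423 m.
y = R·ln tan(π/4 + φ/2) = 6378137 × 0.665998431 = 4247829.237 m.

x 15493800 m, y 4247800 m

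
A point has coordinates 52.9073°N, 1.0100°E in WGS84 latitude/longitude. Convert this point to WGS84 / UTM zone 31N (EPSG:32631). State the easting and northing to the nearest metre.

E 366172 m, N 5863813 m

Zone 31 central meridian λ₀ = 6×31 − 183 = 3°; Δλ = -1.9900°.
Transverse Mercator on WGS84 with k₀ = 0.9996 gives E = 366171.811 m, N = 5863812.636 m.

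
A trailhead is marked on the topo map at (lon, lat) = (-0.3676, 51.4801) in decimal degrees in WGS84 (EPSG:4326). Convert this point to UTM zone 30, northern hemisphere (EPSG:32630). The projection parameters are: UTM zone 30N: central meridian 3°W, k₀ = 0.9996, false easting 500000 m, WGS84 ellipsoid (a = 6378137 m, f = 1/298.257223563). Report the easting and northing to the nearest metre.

Zone 30 central meridian λ₀ = 6×30 − 183 = -3°; Δλ = +2.6324°.
Transverse Mercator on WGS84 with k₀ = 0.9996 gives E = 682787.283 m, N = 5706502.315 m.

E 682787 m, N 5706502 m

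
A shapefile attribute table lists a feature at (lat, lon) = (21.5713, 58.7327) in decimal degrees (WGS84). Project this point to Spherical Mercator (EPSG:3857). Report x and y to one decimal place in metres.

Web Mercator is spherical with R = a = 6378137 m.
x = R·λ = 6378137 × 1.025078994 = 6538094.257 m.
y = R·ln tan(π/4 + φ/2) = 6378137 × 0.385713233 = 2460131.845 m.

x 6538094.3 m, y 2460131.8 m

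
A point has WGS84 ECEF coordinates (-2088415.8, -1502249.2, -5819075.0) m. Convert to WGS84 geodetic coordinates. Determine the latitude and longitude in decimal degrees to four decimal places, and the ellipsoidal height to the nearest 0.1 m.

λ = atan2(Y, X) = -144.27160052°; p = √(X²+Y²) = 2572592.7 m.
Bowring's method on WGS84 (a = 6378137 m, b = 6356752.314 m) gives φ = -66.29190006°, h = 2145.149 m.

lat -66.2919°, lon -144.2716°, h 2145.1 m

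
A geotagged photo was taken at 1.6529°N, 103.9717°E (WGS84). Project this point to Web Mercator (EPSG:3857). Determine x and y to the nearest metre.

x 11574077 m, y 184026 m

Web Mercator is spherical with R = a = 6378137 m.
x = R·λ = 6378137 × 1.814648494 = 11574076.701 m.
y = R·ln tan(π/4 + φ/2) = 6378137 × 0.028852550 = 184025.514 m.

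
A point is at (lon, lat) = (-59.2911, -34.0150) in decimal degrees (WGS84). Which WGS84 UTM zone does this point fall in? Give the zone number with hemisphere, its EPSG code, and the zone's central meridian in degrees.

UTM zone = ⌊(λ + 180)/6⌋ + 1; -59.2911° ∈ [-60°, -54°) → zone 21.
Hemisphere: S (φ < 0).
Central meridian λ₀ = 6×21 − 183 = -57°.
EPSG code: 32721.

Zone 21S (EPSG:32721), central meridian -57°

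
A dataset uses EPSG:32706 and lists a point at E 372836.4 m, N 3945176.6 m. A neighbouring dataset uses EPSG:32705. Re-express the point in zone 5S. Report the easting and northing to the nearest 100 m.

E 760100 m, N 3939500 m

UTM 6S → geographic: φ = -54.62480013°, λ = -148.96970015°.
UTM 5S (λ₀ = -153°) forward: E = 760141.787 m, N = 3939493.728 m.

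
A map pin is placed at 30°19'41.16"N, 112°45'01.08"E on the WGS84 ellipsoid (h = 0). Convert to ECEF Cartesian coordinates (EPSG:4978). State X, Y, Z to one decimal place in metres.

WGS84: a = 6378137 m, e² = 0.006694380; N(φ) = a/√(1−e²sin²φ) = 6383587.409 m.
X = (N+h)·cosφ·cosλ = -2130796.561 m; Y = (N+h)·cosφ·sinλ = 5081298.447 m; Z = (N(1−e²)+h)·sinφ = 3201820.219 m.

X -2130796.6 m, Y 5081298.4 m, Z 3201820.2 m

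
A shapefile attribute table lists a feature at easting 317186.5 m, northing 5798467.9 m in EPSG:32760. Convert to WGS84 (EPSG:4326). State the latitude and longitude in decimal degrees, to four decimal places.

Zone 60S: λ₀ = 177°, k₀ = 0.9996, false easting 500000 m, false northing 10000000 m.
Meridian distance M = (N − FN)/k₀ = -4203213.4 m.
Inverse transverse Mercator on WGS84 gives φ = -37.94299962°, λ = 174.91950033°.

lat -37.9430°, lon 174.9195°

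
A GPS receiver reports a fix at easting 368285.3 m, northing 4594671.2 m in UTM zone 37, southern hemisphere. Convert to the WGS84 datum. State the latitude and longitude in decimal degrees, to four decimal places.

lat -48.7870°, lon 37.2068°

Zone 37S: λ₀ = 39°, k₀ = 0.9996, false easting 500000 m, false northing 10000000 m.
Meridian distance M = (N − FN)/k₀ = -5407491.8 m.
Inverse transverse Mercator on WGS84 gives φ = -48.78700006°, λ = 37.20680049°.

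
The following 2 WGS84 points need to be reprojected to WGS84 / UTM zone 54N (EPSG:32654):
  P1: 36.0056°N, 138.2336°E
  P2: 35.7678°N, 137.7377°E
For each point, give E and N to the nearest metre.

UTM zone 54N: λ₀ = 141°, k₀ = 0.9996.
P1 (36.0056°, 138.2336°) → (250658.400, 3988109.800) m.
P2 (35.7678°, 137.7377°) → (205066.271, 3963105.419) m.

P1: E 250658 m, N 3988110 m; P2: E 205066 m, N 3963105 m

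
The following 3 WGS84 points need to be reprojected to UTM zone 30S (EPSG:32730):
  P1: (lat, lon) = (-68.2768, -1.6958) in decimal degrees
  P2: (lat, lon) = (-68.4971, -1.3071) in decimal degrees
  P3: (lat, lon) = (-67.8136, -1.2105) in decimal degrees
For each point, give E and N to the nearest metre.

P1: E 553866 m, N 2425705 m; P2: E 569243 m, N 2400760 m; P3: E 575402 m, N 2476827 m

UTM zone 30S: λ₀ = -3°, k₀ = 0.9996.
P1 (-68.2768°, -1.6958°) → (553866.481, 2425704.882) m.
P2 (-68.4971°, -1.3071°) → (569242.988, 2400759.961) m.
P3 (-67.8136°, -1.2105°) → (575402.337, 2476826.966) m.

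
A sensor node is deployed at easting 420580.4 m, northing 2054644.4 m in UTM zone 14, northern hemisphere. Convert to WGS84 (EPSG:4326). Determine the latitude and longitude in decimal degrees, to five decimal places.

Zone 14N: λ₀ = -99°, k₀ = 0.9996, false easting 500000 m.
Meridian distance M = (N − FN)/k₀ = 2055466.6 m.
Inverse transverse Mercator on WGS84 gives φ = 18.58110028°, λ = -99.75270041°.

lat 18.58110°, lon -99.75270°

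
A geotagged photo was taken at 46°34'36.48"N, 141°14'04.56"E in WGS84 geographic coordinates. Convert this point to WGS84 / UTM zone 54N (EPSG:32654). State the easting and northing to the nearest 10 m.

Zone 54 central meridian λ₀ = 6×54 − 183 = 141°; Δλ = +0.2346°.
Transverse Mercator on WGS84 with k₀ = 0.9996 gives E = 517975.936 m, N = 5158163.905 m.

E 517980 m, N 5158160 m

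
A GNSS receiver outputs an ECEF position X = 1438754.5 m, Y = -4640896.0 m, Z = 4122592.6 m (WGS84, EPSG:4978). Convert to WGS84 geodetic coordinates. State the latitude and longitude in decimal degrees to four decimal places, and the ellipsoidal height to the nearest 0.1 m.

λ = atan2(Y, X) = -72.77569946°; p = √(X²+Y²) = 4858799.3 m.
Bowring's method on WGS84 (a = 6378137 m, b = 6356752.314 m) gives φ = 40.50379981°, h = 2943.607 m.

lat 40.5038°, lon -72.7757°, h 2943.6 m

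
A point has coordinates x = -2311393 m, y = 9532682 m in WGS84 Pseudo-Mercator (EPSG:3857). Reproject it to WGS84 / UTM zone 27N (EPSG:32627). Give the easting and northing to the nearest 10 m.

Web Mercator inverse (R = 6378137 m) → φ = 64.71109939°, λ = -20.76359660°.
UTM 27N forward: E = 511268.231 m, N = 7176278.831 m.

E 511270 m, N 7176280 m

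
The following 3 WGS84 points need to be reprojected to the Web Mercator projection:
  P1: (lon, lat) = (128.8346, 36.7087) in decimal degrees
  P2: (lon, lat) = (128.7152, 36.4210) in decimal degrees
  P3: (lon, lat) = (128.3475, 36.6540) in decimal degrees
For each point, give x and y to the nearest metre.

Web Mercator: x = R·λ, y = R·ln tan(π/4+φ/2), R = 6378137 m.
P1 (36.7087°, 128.8346°) → (14341802.069, 4398580.731) m.
P2 (36.4210°, 128.7152°) → (14328510.521, 4358706.027) m.
P3 (36.6540°, 128.3475°) → (14287578.345, 4390987.959) m.

P1: x 14341802 m, y 4398581 m; P2: x 14328511 m, y 4358706 m; P3: x 14287578 m, y 4390988 m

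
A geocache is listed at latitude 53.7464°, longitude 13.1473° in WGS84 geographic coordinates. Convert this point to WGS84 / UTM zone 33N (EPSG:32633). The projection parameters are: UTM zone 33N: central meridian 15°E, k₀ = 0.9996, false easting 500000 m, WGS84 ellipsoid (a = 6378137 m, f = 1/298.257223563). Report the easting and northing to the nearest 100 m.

Zone 33 central meridian λ₀ = 6×33 − 183 = 15°; Δλ = -1.8527°.
Transverse Mercator on WGS84 with k₀ = 0.9996 gives E = 377825.826 m, N = 5956899.733 m.

E 377800 m, N 5956900 m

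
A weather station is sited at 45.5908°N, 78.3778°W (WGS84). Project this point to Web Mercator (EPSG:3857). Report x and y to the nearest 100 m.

Web Mercator is spherical with R = a = 6378137 m.
x = R·λ = 6378137 × -1.367950670 = -8724976.785 m.
y = R·ln tan(π/4 + φ/2) = 6378137 × 0.896032082 = 5715015.375 m.

x -8725000 m, y 5715000 m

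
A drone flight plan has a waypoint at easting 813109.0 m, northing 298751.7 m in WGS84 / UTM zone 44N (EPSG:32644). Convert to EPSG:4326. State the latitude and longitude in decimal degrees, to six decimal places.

lat 2.699600°, lon 83.815800°

Zone 44N: λ₀ = 81°, k₀ = 0.9996, false easting 500000 m.
Meridian distance M = (N − FN)/k₀ = 298871.2 m.
Inverse transverse Mercator on WGS84 gives φ = 2.69959975°, λ = 83.81580013°.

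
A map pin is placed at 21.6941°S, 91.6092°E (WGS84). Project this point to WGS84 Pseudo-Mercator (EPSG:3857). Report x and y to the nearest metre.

Web Mercator is spherical with R = a = 6378137 m.
x = R·λ = 6378137 × 1.598882165 = 10197889.496 m.
y = R·ln tan(π/4 + φ/2) = 6378137 × -0.388018895 = -2474837.669 m.

x 10197889 m, y -2474838 m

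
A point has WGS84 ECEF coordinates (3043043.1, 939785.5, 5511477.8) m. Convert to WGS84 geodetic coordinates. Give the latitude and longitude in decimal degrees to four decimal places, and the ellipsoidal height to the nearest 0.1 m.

λ = atan2(Y, X) = 17.16230022°; p = √(X²+Y²) = 3184856.1 m.
Bowring's method on WGS84 (a = 6378137 m, b = 6356752.314 m) gives φ = 60.14450004°, h = 3422.903 m.

lat 60.1445°, lon 17.1623°, h 3422.9 m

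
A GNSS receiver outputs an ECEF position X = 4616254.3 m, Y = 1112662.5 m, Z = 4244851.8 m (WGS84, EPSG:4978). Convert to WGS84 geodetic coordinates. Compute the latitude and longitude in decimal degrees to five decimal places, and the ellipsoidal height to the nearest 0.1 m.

λ = atan2(Y, X) = 13.55159966°; p = √(X²+Y²) = 4748454.7 m.
Bowring's method on WGS84 (a = 6378137 m, b = 6356752.314 m) gives φ = 41.98620030°, h = 578.760 m.

lat 41.98620°, lon 13.55160°, h 578.8 m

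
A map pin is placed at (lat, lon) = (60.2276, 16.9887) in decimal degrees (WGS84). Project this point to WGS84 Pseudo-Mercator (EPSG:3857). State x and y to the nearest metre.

Web Mercator is spherical with R = a = 6378137 m.
x = R·λ = 6378137 × 0.296508751 = 1891173.433 m.
y = R·ln tan(π/4 + φ/2) = 6378137 × 1.324930114 = 8450585.783 m.

x 1891173 m, y 8450586 m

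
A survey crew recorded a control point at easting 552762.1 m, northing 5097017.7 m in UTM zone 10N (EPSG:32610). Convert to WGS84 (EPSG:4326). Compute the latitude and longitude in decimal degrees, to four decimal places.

Zone 10N: λ₀ = -123°, k₀ = 0.9996, false easting 500000 m.
Meridian distance M = (N − FN)/k₀ = 5099057.3 m.
Inverse transverse Mercator on WGS84 gives φ = 46.02469980°, λ = -122.31829965°.

lat 46.0247°, lon -122.3183°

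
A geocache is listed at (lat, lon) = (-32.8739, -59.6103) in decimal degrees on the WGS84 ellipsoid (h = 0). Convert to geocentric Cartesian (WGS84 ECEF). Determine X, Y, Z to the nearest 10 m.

WGS84: a = 6378137 m, e² = 0.006694380; N(φ) = a/√(1−e²sin²φ) = 6384436.179 m.
X = (N+h)·cosφ·cosλ = 2712561.368 m; Y = (N+h)·cosφ·sinλ = -4625353.799 m; Z = (N(1−e²)+h)·sinφ = -3442221.536 m.

X 2712560 m, Y -4625350 m, Z -3442220 m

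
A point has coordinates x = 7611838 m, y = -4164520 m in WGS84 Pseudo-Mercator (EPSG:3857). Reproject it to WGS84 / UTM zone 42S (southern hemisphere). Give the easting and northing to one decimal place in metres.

Web Mercator inverse (R = 6378137 m) → φ = -35.00470093°, λ = 68.37830416°.
UTM 42S forward: E = 443272.087 m, N = 6126259.067 m.

E 443272.1 m, N 6126259.1 m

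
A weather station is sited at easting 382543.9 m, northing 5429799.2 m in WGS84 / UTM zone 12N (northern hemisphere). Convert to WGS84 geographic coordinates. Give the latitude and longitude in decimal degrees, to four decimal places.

Zone 12N: λ₀ = -111°, k₀ = 0.9996, false easting 500000 m.
Meridian distance M = (N − FN)/k₀ = 5431972.0 m.
Inverse transverse Mercator on WGS84 gives φ = 49.00990023°, λ = -112.60619990°.

lat 49.0099°, lon -112.6062°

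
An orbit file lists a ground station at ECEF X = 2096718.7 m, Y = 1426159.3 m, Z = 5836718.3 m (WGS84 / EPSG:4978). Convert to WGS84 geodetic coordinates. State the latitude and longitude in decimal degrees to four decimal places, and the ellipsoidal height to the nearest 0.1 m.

λ = atan2(Y, X) = 34.22299995°; p = √(X²+Y²) = 2535775.9 m.
Bowring's method on WGS84 (a = 6378137 m, b = 6356752.314 m) gives φ = 66.65759957°, h = 3626.497 m.

lat 66.6576°, lon 34.2230°, h 3626.5 m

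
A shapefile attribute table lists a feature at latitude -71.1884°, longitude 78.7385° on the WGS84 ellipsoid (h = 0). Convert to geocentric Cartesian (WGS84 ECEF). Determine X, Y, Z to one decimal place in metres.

WGS84: a = 6378137 m, e² = 0.006694380; N(φ) = a/√(1−e²sin²φ) = 6397352.500 m.
X = (N+h)·cosφ·cosλ = 402852.699 m; Y = (N+h)·cosφ·sinλ = 2023154.956 m; Z = (N(1−e²)+h)·sinφ = -6015092.791 m.

X 402852.7 m, Y 2023155.0 m, Z -6015092.8 m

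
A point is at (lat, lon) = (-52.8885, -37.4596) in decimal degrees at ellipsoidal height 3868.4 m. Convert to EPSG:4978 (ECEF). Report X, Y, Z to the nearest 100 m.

WGS84: a = 6378137 m, e² = 0.006694380; N(φ) = a/√(1−e²sin²φ) = 6391757.232 m.
X = (N+h)·cosφ·cosλ = 3063139.748 m; Y = (N+h)·cosφ·sinλ = -2347000.086 m; Z = (N(1−e²)+h)·sinφ = -5066151.268 m.

X 3063100 m, Y -2347000 m, Z -5066200 m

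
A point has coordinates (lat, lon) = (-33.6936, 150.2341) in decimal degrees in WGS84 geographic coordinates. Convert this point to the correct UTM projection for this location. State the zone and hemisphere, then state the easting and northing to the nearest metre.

Zone 56S: E 243623 m, N 6268382 m

Longitude 150.2341° lies in the 6° band [150°, 156°), giving zone 56; latitude is south of the equator, so 56S.
Zone 56 central meridian λ₀ = 6×56 − 183 = 153°; Δλ = -2.7659°.
Transverse Mercator on WGS84 with k₀ = 0.9996 gives E = 243623.121 m, N = 6268381.695 m.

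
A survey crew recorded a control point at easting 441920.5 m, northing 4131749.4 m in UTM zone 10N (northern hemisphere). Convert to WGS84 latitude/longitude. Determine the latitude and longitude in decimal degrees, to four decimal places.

Zone 10N: λ₀ = -123°, k₀ = 0.9996, false easting 500000 m.
Meridian distance M = (N − FN)/k₀ = 4133402.8 m.
Inverse transverse Mercator on WGS84 gives φ = 37.33059969°, λ = -123.65559969°.

lat 37.3306°, lon -123.6556°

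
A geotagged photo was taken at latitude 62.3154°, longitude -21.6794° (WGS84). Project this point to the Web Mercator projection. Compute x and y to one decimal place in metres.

Web Mercator is spherical with R = a = 6378137 m.
x = R·λ = 6378137 × -0.378376910 = -2413339.769 m.
y = R·ln tan(π/4 + φ/2) = 6378137 × 1.400772604 = 8934319.576 m.

x -2413339.8 m, y 8934319.6 m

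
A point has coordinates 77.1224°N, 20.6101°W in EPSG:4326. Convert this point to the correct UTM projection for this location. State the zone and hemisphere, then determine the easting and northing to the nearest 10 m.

Longitude -20.6101° lies in the 6° band [-24°, -18°), giving zone 27; latitude is north of the equator, so 27N.
Zone 27 central meridian λ₀ = 6×27 − 183 = -21°; Δλ = +0.3899°.
Transverse Mercator on WGS84 with k₀ = 0.9996 gives E = 509700.257 m, N = 8560464.290 m.

Zone 27N: E 509700 m, N 8560460 m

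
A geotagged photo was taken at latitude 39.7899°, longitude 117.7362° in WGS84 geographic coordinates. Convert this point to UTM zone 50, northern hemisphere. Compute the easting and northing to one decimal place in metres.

Zone 50 central meridian λ₀ = 6×50 − 183 = 117°; Δλ = +0.7362°.
Transverse Mercator on WGS84 with k₀ = 0.9996 gives E = 563034.302 m, N = 4404697.774 m.

E 563034.3 m, N 4404697.8 m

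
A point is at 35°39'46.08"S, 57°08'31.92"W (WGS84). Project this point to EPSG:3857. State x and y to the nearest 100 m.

Web Mercator is spherical with R = a = 6378137 m.
x = R·λ = 6378137 × -0.997319532 = -6361040.607 m.
y = R·ln tan(π/4 + φ/2) = 6378137 × -0.667016375 = -4254321.820 m.

x -6361000 m, y -4254300 m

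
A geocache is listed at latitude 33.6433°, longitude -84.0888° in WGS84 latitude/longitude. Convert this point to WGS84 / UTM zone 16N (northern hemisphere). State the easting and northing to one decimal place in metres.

Zone 16 central meridian λ₀ = 6×16 − 183 = -87°; Δλ = +2.9112°.
Transverse Mercator on WGS84 with k₀ = 0.9996 gives E = 770006.714 m, N = 3726409.226 m.

E 770006.7 m, N 3726409.2 m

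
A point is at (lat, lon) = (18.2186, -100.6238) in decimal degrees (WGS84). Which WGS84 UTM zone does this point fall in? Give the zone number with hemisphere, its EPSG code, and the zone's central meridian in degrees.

Zone 14N (EPSG:32614), central meridian -99°

UTM zone = ⌊(λ + 180)/6⌋ + 1; -100.6238° ∈ [-102°, -96°) → zone 14.
Hemisphere: N (φ ≥ 0).
Central meridian λ₀ = 6×14 − 183 = -99°.
EPSG code: 32614.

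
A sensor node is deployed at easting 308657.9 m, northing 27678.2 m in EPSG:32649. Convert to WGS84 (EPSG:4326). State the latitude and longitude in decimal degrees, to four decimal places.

lat 0.2503°, lon 109.2807°

Zone 49N: λ₀ = 111°, k₀ = 0.9996, false easting 500000 m.
Meridian distance M = (N − FN)/k₀ = 27689.3 m.
Inverse transverse Mercator on WGS84 gives φ = 0.25029985°, λ = 109.28070037°.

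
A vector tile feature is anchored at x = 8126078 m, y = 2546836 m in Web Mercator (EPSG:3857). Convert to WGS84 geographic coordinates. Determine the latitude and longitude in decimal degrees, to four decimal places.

lat 22.2938°, lon 72.9978°

R = 6378137 m. λ = x/R = 72.99780067°.
φ = 2·arctan(exp(y/R)) − 90° = 2·arctan(1.49079) − 90° = 22.29379852°.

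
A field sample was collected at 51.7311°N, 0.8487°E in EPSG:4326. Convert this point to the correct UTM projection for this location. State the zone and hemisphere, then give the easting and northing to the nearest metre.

Longitude 0.8487° lies in the 6° band [0°, 6°), giving zone 31; latitude is north of the equator, so 31N.
Zone 31 central meridian λ₀ = 6×31 − 183 = 3°; Δλ = -2.1513°.
Transverse Mercator on WGS84 with k₀ = 0.9996 gives E = 351436.927 m, N = 5733321.266 m.

Zone 31N: E 351437 m, N 5733321 m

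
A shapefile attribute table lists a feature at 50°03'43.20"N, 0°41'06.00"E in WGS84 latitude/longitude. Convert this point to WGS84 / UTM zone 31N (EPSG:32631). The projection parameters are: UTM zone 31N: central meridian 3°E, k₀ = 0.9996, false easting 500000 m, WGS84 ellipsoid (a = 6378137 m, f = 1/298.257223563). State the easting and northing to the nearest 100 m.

E 334300 m, N 5548100 m

Zone 31 central meridian λ₀ = 6×31 − 183 = 3°; Δλ = -2.3150°.
Transverse Mercator on WGS84 with k₀ = 0.9996 gives E = 334312.066 m, N = 5548091.299 m.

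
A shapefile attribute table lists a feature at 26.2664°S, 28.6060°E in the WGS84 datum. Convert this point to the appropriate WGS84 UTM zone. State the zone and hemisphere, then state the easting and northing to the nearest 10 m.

Zone 35S: E 660370 m, N 7093820 m

Longitude 28.6060° lies in the 6° band [24°, 30°), giving zone 35; latitude is south of the equator, so 35S.
Zone 35 central meridian λ₀ = 6×35 − 183 = 27°; Δλ = +1.6060°.
Transverse Mercator on WGS84 with k₀ = 0.9996 gives E = 660373.358 m, N = 7093818.650 m.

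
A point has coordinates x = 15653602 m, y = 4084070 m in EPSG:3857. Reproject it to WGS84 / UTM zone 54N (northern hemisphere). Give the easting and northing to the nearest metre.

Web Mercator inverse (R = 6378137 m) → φ = 34.41060200°, λ = 140.61869928°.
UTM 54N forward: E = 464957.939 m, N = 3807750.132 m.

E 464958 m, N 3807750 m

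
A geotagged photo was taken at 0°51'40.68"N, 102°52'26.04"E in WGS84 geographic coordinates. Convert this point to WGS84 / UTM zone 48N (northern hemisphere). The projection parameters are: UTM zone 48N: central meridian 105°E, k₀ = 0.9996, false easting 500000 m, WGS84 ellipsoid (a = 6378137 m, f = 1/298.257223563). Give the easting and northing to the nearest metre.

Zone 48 central meridian λ₀ = 6×48 − 183 = 105°; Δλ = -2.1261°.
Transverse Mercator on WGS84 with k₀ = 0.9996 gives E = 263390.205 m, N = 95265.614 m.

E 263390 m, N 95266 m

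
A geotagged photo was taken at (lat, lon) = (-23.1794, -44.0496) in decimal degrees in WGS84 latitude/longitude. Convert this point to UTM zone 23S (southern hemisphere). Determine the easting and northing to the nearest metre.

E 597272 m, N 7436303 m

Zone 23 central meridian λ₀ = 6×23 − 183 = -45°; Δλ = +0.9504°.
Transverse Mercator on WGS84 with k₀ = 0.9996 gives E = 597272.352 m, N = 7436302.914 m.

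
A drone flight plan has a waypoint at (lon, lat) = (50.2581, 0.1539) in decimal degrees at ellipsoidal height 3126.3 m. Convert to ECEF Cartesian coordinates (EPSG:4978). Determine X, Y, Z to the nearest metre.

WGS84: a = 6378137 m, e² = 0.006694380; N(φ) = a/√(1−e²sin²φ) = 6378137.154 m.
X = (N+h)·cosφ·cosλ = 4079720.381 m; Y = (N+h)·cosφ·sinλ = 4906741.392 m; Z = (N(1−e²)+h)·sinφ = 17025.758 m.

X 4079720 m, Y 4906741 m, Z 17026 m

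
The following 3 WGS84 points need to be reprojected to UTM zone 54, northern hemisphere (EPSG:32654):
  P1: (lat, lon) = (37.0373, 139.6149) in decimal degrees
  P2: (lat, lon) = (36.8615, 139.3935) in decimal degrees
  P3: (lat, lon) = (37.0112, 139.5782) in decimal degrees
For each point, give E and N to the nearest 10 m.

P1: E 376820 m, N 4099910 m; P2: E 356800 m, N 4080710 m; P3: E 373510 m, N 4097060 m

UTM zone 54N: λ₀ = 141°, k₀ = 0.9996.
P1 (37.0373°, 139.6149°) → (376816.151, 4099907.145) m.
P2 (36.8615°, 139.3935°) → (356795.800, 4080712.819) m.
P3 (37.0112°, 139.5782°) → (373508.777, 4097059.696) m.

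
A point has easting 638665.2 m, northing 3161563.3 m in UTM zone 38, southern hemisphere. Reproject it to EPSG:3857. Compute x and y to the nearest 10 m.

x 5300840 m, y -8777590 m

Unproject from UTM 38S (λ₀ = 45°) → φ = -61.65410010°, λ = 47.61830022°.
Web Mercator (R = 6378137 m): x = 5300844.933 m, y = -8777585.839 m.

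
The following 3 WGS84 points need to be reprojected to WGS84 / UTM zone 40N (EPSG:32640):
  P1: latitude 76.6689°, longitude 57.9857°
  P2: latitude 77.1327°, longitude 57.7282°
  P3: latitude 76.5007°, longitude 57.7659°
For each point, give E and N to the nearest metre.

UTM zone 40N: λ₀ = 57°, k₀ = 0.9996.
P1 (76.6689°, 57.9857°) → (525370.066, 8510037.814) m.
P2 (77.1327°, 57.7282°) → (518102.212, 8561693.674) m.
P3 (76.5007°, 57.7659°) → (519957.217, 8491185.967) m.

P1: E 525370 m, N 8510038 m; P2: E 518102 m, N 8561694 m; P3: E 519957 m, N 8491186 m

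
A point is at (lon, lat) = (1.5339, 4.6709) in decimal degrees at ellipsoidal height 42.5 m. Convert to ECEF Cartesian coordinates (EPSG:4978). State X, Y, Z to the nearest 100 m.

X 6354900 m, Y 170200 m, Z 515900 m

WGS84: a = 6378137 m, e² = 0.006694380; N(φ) = a/√(1−e²sin²φ) = 6378278.574 m.
X = (N+h)·cosφ·cosλ = 6354859.862 m; Y = (N+h)·cosφ·sinλ = 170170.457 m; Z = (N(1−e²)+h)·sinφ = 515924.404 m.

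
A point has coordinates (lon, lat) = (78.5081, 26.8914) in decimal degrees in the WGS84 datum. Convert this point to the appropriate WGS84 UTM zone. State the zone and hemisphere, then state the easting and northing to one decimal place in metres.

Longitude 78.5081° lies in the 6° band [78°, 84°), giving zone 44; latitude is north of the equator, so 44N.
Zone 44 central meridian λ₀ = 6×44 − 183 = 81°; Δλ = -2.4919°.
Transverse Mercator on WGS84 with k₀ = 0.9996 gives E = 252482.185 m, N = 2976842.404 m.

Zone 44N: E 252482.2 m, N 2976842.4 m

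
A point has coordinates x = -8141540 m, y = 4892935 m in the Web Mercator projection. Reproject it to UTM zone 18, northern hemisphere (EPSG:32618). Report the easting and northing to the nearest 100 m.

Web Mercator inverse (R = 6378137 m) → φ = 40.18549751°, λ = -73.13669818°.
UTM 18N forward: E = 658624.405 m, N = 4450010.604 m.

E 658600 m, N 4450000 m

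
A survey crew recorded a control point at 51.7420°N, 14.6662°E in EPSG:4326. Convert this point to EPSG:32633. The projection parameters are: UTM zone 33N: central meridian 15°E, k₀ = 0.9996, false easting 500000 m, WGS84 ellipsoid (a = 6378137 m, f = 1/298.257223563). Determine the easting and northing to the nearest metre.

Zone 33 central meridian λ₀ = 6×33 − 183 = 15°; Δλ = -0.3338°.
Transverse Mercator on WGS84 with k₀ = 0.9996 gives E = 476952.976 m, N = 5732396.067 m.

E 476953 m, N 5732396 m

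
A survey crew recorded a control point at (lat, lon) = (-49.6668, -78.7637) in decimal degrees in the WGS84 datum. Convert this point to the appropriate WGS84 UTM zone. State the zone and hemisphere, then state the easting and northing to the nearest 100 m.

Longitude -78.7637° lies in the 6° band [-84°, -78°), giving zone 17; latitude is south of the equator, so 17S.
Zone 17 central meridian λ₀ = 6×17 − 183 = -81°; Δλ = +2.2363°.
Transverse Mercator on WGS84 with k₀ = 0.9996 gives E = 661367.405 m, N = 4496013.788 m.

Zone 17S: E 661400 m, N 4496000 m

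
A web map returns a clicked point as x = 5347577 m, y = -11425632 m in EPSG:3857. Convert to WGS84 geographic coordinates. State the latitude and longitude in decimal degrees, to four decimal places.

R = 6378137 m. λ = x/R = 48.03810152°.
φ = 2·arctan(exp(y/R)) − 90° = 2·arctan(0.16673) − 90° = -71.06820068°.

lat -71.0682°, lon 48.0381°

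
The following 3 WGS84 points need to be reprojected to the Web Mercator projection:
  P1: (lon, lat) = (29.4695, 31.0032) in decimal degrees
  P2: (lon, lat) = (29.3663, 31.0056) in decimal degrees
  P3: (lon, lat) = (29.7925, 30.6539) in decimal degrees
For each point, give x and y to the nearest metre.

Web Mercator: x = R·λ, y = R·ln tan(π/4+φ/2), R = 6378137 m.
P1 (31.0032°, 29.4695°) → (3280529.734, 3633164.731) m.
P2 (31.0056°, 29.3663°) → (3269041.562, 3633476.431) m.
P3 (30.6539°, 29.7925°) → (3316485.929, 3587882.571) m.

P1: x 3280530 m, y 3633165 m; P2: x 3269042 m, y 3633476 m; P3: x 3316486 m, y 3587883 m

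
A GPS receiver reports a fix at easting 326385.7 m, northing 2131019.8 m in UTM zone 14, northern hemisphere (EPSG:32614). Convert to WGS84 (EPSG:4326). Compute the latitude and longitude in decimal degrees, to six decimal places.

Zone 14N: λ₀ = -99°, k₀ = 0.9996, false easting 500000 m.
Meridian distance M = (N − FN)/k₀ = 2131872.5 m.
Inverse transverse Mercator on WGS84 gives φ = 19.26540021°, λ = -100.65200046°.

lat 19.265400°, lon -100.652000°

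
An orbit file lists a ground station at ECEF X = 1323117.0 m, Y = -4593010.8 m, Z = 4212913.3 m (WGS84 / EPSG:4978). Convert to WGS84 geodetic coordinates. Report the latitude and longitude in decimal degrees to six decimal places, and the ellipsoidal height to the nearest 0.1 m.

λ = atan2(Y, X) = -73.929799501°; p = √(X²+Y²) = 4779789.4 m.
Bowring's method on WGS84 (a = 6378137 m, b = 6356752.314 m) gives φ = 41.58389951°, h = 2661.694 m.

lat 41.583900°, lon -73.929800°, h 2661.7 m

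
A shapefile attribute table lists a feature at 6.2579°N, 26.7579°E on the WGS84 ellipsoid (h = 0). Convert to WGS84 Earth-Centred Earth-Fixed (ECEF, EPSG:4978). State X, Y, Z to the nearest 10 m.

WGS84: a = 6378137 m, e² = 0.006694380; N(φ) = a/√(1−e²sin²φ) = 6378390.679 m.
X = (N+h)·cosφ·cosλ = 5661435.758 m; Y = (N+h)·cosφ·sinλ = 2854577.531 m; Z = (N(1−e²)+h)·sinφ = 690615.285 m.

X 5661440 m, Y 2854580 m, Z 690620 m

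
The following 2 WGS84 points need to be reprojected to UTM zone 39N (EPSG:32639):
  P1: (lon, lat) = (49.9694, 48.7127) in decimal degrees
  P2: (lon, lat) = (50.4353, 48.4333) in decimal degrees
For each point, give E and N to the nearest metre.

P1: E 424187 m, N 5396031 m; P2: E 458230 m, N 5364616 m

UTM zone 39N: λ₀ = 51°, k₀ = 0.9996.
P1 (48.7127°, 49.9694°) → (424187.232, 5396031.168) m.
P2 (48.4333°, 50.4353°) → (458229.947, 5364615.553) m.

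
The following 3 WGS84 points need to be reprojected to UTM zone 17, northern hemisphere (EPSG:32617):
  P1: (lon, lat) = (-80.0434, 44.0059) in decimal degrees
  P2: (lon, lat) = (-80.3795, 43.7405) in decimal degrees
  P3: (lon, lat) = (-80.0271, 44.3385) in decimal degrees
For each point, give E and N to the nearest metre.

P1: E 576687 m, N 4872973 m; P2: E 549964 m, N 4843238 m; P3: E 577557 m, N 4909931 m

UTM zone 17N: λ₀ = -81°, k₀ = 0.9996.
P1 (44.0059°, -80.0434°) → (576687.084, 4872972.914) m.
P2 (43.7405°, -80.3795°) → (549964.395, 4843238.466) m.
P3 (44.3385°, -80.0271°) → (577556.648, 4909930.632) m.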